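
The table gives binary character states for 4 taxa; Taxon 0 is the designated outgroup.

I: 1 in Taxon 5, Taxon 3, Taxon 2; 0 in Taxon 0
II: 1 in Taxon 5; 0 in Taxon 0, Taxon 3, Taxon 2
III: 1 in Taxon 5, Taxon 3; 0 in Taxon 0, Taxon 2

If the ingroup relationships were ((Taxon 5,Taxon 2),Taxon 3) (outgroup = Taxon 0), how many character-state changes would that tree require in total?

4

Map each character onto ((Taxon 5,Taxon 2),Taxon 3) (rooted by Taxon 0) and count the minimum state changes it requires (Fitch parsimony):
I: 1; II: 1; III: 2.
Total tree length = 4.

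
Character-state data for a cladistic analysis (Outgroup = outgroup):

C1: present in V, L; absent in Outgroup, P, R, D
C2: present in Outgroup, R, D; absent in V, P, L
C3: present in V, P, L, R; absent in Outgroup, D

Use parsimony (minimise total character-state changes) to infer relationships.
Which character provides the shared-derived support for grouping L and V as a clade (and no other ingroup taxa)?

C1

Character polarity is set by the outgroup: the derived state is whichever differs from the outgroup's state, so for C2 the derived state is 'absent', and for the remaining characters it is 'present'.
Only L and V show the derived state 'present' for C1, supporting them as a clade.
Only L, P, and V show the derived state 'absent' for C2, supporting them as a clade.
C3 (derived state 'present') is shared by L, P, R, and V — a synapomorphy uniting that clade.
Most parsimonious ingroup topology: ((((V,L),P),R),D).
The clade {L, V} is supported by C1: its derived state 'present' occurs in exactly those taxa and in no other taxon (including the outgroup).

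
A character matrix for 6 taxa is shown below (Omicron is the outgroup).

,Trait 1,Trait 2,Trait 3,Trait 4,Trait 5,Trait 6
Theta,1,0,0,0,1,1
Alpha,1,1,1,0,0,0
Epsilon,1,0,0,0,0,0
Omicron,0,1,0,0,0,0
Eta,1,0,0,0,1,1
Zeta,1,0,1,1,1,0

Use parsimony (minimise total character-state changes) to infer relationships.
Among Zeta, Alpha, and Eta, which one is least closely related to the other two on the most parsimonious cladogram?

Alpha

Character polarity is set by the outgroup: the derived state is whichever differs from the outgroup's state, so for Trait 2 the derived state is '0', and for the remaining characters it is '1'.
All ingroup taxa share the derived state '1' for Trait 1; it defines the ingroup but does not resolve relationships within it.
Trait 2: derived state '0' in Epsilon, Eta, Theta, and Zeta only — synapomorphy for {Epsilon, Eta, Theta, Zeta}.
Trait 3 (state '1') occurs in Alpha and Zeta but conflicts with the nesting implied by the other characters — most parsimoniously interpreted as homoplasy.
Trait 4: derived state '1' in Zeta only — an autapomorphy, so it tells us nothing about relationships among taxa.
Trait 5 (derived state '1') is shared by Eta, Theta, and Zeta — a synapomorphy uniting that clade.
Trait 6 (derived state '1') is shared by Eta and Theta — a synapomorphy uniting that clade.
Most parsimonious ingroup topology: (Alpha,(Epsilon,((Eta,Theta),Zeta))).
Eta and Zeta share a more recent common ancestor with each other than either does with Alpha, so Alpha is the least closely related of the three.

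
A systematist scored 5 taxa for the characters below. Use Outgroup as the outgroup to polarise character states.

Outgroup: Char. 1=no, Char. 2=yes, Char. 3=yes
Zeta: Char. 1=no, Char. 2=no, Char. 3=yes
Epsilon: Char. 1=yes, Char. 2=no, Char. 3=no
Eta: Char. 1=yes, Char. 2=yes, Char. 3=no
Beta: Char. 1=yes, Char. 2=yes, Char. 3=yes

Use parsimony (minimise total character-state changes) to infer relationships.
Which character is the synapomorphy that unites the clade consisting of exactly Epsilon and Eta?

Char. 3

Character polarity is set by the outgroup: the derived state is whichever differs from the outgroup's state, so for Char. 2, Char. 3 the derived state is 'no', and for the remaining characters it is 'yes'.
Only Beta, Epsilon, and Eta show the derived state 'yes' for Char. 1, supporting them as a clade.
Char. 2 groups Epsilon and Zeta, which is incompatible with the clades supported by the remaining characters; treating it as convergent (homoplasy) costs fewer steps than any alternative tree.
Only Epsilon and Eta show the derived state 'no' for Char. 3, supporting them as a clade.
Most parsimonious ingroup topology: (Zeta,(Beta,(Eta,Epsilon))).
The clade {Epsilon, Eta} is supported by Char. 3: its derived state 'no' occurs in exactly those taxa and in no other taxon (including the outgroup).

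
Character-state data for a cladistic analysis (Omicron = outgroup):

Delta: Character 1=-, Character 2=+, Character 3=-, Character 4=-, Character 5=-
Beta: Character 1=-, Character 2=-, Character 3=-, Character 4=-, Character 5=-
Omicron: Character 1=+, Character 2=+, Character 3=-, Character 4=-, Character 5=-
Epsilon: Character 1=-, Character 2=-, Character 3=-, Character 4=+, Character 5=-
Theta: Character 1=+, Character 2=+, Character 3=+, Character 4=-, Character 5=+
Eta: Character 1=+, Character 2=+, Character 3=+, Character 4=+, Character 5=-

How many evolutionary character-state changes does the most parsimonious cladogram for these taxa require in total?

Character polarity is set by the outgroup: the derived state is whichever differs from the outgroup's state, so for Character 1, Character 2 the derived state is '-', and for the remaining characters it is '+'.
Character 1: derived state '-' in Beta, Delta, and Epsilon only — synapomorphy for {Beta, Delta, Epsilon}.
Character 2: derived state '-' in Beta and Epsilon only — synapomorphy for {Beta, Epsilon}.
Character 3 (derived state '+') is shared by Eta and Theta — a synapomorphy uniting that clade.
Character 4 groups Epsilon and Eta, which is incompatible with the clades supported by the remaining characters; treating it as convergent (homoplasy) costs fewer steps than any alternative tree.
Character 5: derived state '+' in Theta only — an autapomorphy, so it tells us nothing about relationships among taxa.
Most parsimonious ingroup topology: (((Epsilon,Beta),Delta),(Theta,Eta)).
Changes per character on this tree: Character 1: 1; Character 2: 1; Character 3: 1; Character 4: 2; Character 5: 1.
Total = 6.

6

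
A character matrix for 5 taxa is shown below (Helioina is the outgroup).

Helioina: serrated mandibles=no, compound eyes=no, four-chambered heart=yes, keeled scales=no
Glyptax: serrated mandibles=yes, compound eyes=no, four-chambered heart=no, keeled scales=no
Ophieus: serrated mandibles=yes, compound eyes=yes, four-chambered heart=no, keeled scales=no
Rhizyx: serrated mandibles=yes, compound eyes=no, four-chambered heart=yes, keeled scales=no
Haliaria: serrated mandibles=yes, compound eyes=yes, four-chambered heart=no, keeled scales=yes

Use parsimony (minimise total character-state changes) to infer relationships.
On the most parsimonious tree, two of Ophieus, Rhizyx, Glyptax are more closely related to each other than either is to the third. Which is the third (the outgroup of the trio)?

Rhizyx

Character polarity is set by the outgroup: the derived state is whichever differs from the outgroup's state, so for four-chambered heart the derived state is 'no', and for the remaining characters it is 'yes'.
serrated mandibles (derived state 'yes') is shared by all ingroup taxa — unites the whole ingroup.
compound eyes: derived state 'yes' in Haliaria and Ophieus only — synapomorphy for {Haliaria, Ophieus}.
four-chambered heart: derived state 'no' in Glyptax, Haliaria, and Ophieus only — synapomorphy for {Glyptax, Haliaria, Ophieus}.
keeled scales: derived state 'yes' in Haliaria only — an autapomorphy, so it tells us nothing about relationships among taxa.
Most parsimonious ingroup topology: ((Glyptax,(Ophieus,Haliaria)),Rhizyx).
Ophieus and Glyptax share a more recent common ancestor with each other than either does with Rhizyx, so Rhizyx is the least closely related of the three.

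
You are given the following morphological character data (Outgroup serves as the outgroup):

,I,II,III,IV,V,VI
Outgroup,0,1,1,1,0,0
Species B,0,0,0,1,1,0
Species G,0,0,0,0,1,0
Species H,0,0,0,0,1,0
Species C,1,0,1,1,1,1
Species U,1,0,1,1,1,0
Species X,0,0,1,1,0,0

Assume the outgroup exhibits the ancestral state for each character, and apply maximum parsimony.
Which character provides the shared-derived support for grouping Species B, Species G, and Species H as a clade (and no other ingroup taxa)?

III

Character polarity is set by the outgroup: the derived state is whichever differs from the outgroup's state, so for II, III, IV the derived state is '0', and for the remaining characters it is '1'.
I (derived state '1') is shared by Species C and Species U — a synapomorphy uniting that clade.
II (derived state '0') is shared by all ingroup taxa — unites the whole ingroup.
III: derived state '0' in Species B, Species G, and Species H only — synapomorphy for {Species B, Species G, Species H}.
IV (derived state '0') is shared by Species G and Species H — a synapomorphy uniting that clade.
Only Species B, Species C, Species G, Species H, and Species U show the derived state '1' for V, supporting them as a clade.
VI (derived state '1') is unique to Species C (autapomorphy; uninformative for grouping).
Most parsimonious ingroup topology: (((Species B,(Species G,Species H)),(Species C,Species U)),Species X).
The clade {Species B, Species G, Species H} is supported by III: its derived state '0' occurs in exactly those taxa and in no other taxon (including the outgroup).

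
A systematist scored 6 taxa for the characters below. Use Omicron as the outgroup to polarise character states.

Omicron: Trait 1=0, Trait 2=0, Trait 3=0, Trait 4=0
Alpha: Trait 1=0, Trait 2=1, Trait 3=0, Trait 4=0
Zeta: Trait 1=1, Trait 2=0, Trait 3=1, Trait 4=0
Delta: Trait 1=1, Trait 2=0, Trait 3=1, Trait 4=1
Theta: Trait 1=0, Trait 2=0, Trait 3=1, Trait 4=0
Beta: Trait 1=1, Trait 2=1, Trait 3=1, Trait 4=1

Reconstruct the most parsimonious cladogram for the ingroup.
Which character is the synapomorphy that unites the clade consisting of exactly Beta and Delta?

The outgroup has state '0' for every character, so '1' is the derived state throughout.
Trait 1 (derived state '1') is shared by Beta, Delta, and Zeta — a synapomorphy uniting that clade.
Trait 2 (state '1') occurs in Alpha and Beta but conflicts with the nesting implied by the other characters — most parsimoniously interpreted as homoplasy.
Trait 3 (derived state '1') is shared by Beta, Delta, Theta, and Zeta — a synapomorphy uniting that clade.
Only Beta and Delta show the derived state '1' for Trait 4, supporting them as a clade.
Most parsimonious ingroup topology: (Alpha,((Zeta,(Delta,Beta)),Theta)).
The clade {Beta, Delta} is supported by Trait 4: its derived state '1' occurs in exactly those taxa and in no other taxon (including the outgroup).

Trait 4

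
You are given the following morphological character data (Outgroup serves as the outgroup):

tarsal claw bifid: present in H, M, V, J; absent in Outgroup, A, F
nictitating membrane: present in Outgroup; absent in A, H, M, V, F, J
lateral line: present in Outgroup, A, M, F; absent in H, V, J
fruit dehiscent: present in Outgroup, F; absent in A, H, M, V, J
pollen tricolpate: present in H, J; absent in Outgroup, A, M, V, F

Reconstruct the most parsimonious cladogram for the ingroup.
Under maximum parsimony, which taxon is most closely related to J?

Character polarity is set by the outgroup: the derived state is whichever differs from the outgroup's state, so for nictitating membrane, lateral line, fruit dehiscent the derived state is 'absent', and for the remaining characters it is 'present'.
Only H, J, M, and V show the derived state 'present' for tarsal claw bifid, supporting them as a clade.
All ingroup taxa share the derived state 'absent' for nictitating membrane; it defines the ingroup but does not resolve relationships within it.
Only H, J, and V show the derived state 'absent' for lateral line, supporting them as a clade.
Only A, H, J, M, and V show the derived state 'absent' for fruit dehiscent, supporting them as a clade.
Only H and J show the derived state 'present' for pollen tricolpate, supporting them as a clade.
Most parsimonious ingroup topology: (((((J,H),V),M),A),F).
J and H form a cherry on this tree, so they are sister taxa.

H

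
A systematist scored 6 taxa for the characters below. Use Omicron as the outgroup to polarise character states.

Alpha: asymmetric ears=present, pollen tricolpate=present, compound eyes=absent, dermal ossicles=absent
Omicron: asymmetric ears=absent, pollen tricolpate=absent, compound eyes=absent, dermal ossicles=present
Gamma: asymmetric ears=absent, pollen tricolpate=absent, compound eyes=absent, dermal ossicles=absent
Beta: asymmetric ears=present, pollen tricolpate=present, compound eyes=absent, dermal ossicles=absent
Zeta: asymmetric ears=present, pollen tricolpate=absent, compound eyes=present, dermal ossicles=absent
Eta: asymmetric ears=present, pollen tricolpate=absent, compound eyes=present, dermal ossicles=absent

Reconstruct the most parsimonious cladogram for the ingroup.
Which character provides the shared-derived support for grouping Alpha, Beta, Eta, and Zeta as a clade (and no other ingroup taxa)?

Character polarity is set by the outgroup: the derived state is whichever differs from the outgroup's state, so for dermal ossicles the derived state is 'absent', and for the remaining characters it is 'present'.
asymmetric ears (derived state 'present') is shared by Alpha, Beta, Eta, and Zeta — a synapomorphy uniting that clade.
pollen tricolpate: derived state 'present' in Alpha and Beta only — synapomorphy for {Alpha, Beta}.
compound eyes (derived state 'present') is shared by Eta and Zeta — a synapomorphy uniting that clade.
All ingroup taxa share the derived state 'absent' for dermal ossicles; it defines the ingroup but does not resolve relationships within it.
Most parsimonious ingroup topology: (((Alpha,Beta),(Zeta,Eta)),Gamma).
The clade {Alpha, Beta, Eta, Zeta} is supported by asymmetric ears: its derived state 'present' occurs in exactly those taxa and in no other taxon (including the outgroup).

asymmetric ears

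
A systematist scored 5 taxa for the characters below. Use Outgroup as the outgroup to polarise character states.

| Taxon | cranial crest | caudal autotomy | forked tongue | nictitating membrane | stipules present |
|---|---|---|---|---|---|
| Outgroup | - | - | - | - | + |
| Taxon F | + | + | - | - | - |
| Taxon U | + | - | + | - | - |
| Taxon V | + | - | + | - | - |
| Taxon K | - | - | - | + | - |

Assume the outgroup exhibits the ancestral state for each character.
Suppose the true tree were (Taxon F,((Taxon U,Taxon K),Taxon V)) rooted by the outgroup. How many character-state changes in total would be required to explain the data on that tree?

Map each character onto (Taxon F,((Taxon U,Taxon K),Taxon V)) (rooted by Outgroup) and count the minimum state changes it requires (Fitch parsimony):
cranial crest: 2; caudal autotomy: 1; forked tongue: 2; nictitating membrane: 1; stipules present: 1.
Total tree length = 7.

7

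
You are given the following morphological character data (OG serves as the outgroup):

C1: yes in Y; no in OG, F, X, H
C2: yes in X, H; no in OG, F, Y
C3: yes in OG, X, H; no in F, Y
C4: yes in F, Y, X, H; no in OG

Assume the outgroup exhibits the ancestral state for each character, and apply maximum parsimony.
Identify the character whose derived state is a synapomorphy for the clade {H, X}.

C2

Character polarity is set by the outgroup: the derived state is whichever differs from the outgroup's state, so for C3 the derived state is 'no', and for the remaining characters it is 'yes'.
C1: derived state 'yes' in Y only — an autapomorphy, so it tells us nothing about relationships among taxa.
C2 (derived state 'yes') is shared by H and X — a synapomorphy uniting that clade.
C3 (derived state 'no') is shared by F and Y — a synapomorphy uniting that clade.
C4 (derived state 'yes') is shared by all ingroup taxa — unites the whole ingroup.
Most parsimonious ingroup topology: ((F,Y),(X,H)).
The clade {H, X} is supported by C2: its derived state 'yes' occurs in exactly those taxa and in no other taxon (including the outgroup).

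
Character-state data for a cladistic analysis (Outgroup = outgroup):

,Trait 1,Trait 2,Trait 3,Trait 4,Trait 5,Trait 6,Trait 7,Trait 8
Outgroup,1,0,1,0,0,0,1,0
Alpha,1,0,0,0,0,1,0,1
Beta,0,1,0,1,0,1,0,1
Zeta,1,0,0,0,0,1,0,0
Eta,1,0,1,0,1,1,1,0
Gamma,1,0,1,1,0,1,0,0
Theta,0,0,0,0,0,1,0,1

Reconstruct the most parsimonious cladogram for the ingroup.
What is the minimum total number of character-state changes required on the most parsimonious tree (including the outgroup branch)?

Character polarity is set by the outgroup: the derived state is whichever differs from the outgroup's state, so for Trait 1, Trait 3, Trait 7 the derived state is '0', and for the remaining characters it is '1'.
Only Beta and Theta show the derived state '0' for Trait 1, supporting them as a clade.
Trait 2: derived state '1' in Beta only — an autapomorphy, so it tells us nothing about relationships among taxa.
Only Alpha, Beta, Theta, and Zeta show the derived state '0' for Trait 3, supporting them as a clade.
Trait 4 groups Beta and Gamma, which is incompatible with the clades supported by the remaining characters; treating it as convergent (homoplasy) costs fewer steps than any alternative tree.
Trait 5 (derived state '1') is unique to Eta (autapomorphy; uninformative for grouping).
Trait 6 (derived state '1') is shared by all ingroup taxa — unites the whole ingroup.
Trait 7: derived state '0' in Alpha, Beta, Gamma, Theta, and Zeta only — synapomorphy for {Alpha, Beta, Gamma, Theta, Zeta}.
Only Alpha, Beta, and Theta show the derived state '1' for Trait 8, supporting them as a clade.
Most parsimonious ingroup topology: ((((Alpha,(Beta,Theta)),Zeta),Gamma),Eta).
Changes per character on this tree: Trait 1: 1; Trait 2: 1; Trait 3: 1; Trait 4: 2; Trait 5: 1; Trait 6: 1; Trait 7: 1; Trait 8: 1.
Total = 9.

9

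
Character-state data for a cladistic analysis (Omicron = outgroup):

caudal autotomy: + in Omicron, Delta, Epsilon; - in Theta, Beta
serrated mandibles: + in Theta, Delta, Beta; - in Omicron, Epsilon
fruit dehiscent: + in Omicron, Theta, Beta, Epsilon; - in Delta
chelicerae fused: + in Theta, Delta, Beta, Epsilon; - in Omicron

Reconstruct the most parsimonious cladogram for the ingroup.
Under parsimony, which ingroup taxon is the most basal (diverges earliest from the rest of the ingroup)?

Epsilon

Character polarity is set by the outgroup: the derived state is whichever differs from the outgroup's state, so for caudal autotomy, fruit dehiscent the derived state is '-', and for the remaining characters it is '+'.
caudal autotomy (derived state '-') is shared by Beta and Theta — a synapomorphy uniting that clade.
serrated mandibles: derived state '+' in Beta, Delta, and Theta only — synapomorphy for {Beta, Delta, Theta}.
fruit dehiscent (derived state '-') is unique to Delta (autapomorphy; uninformative for grouping).
chelicerae fused (derived state '+') is shared by all ingroup taxa — unites the whole ingroup.
Most parsimonious ingroup topology: (((Theta,Beta),Delta),Epsilon).
Epsilon is sister to the clade containing all other ingroup taxa, so it is the earliest-diverging (most basal) ingroup lineage.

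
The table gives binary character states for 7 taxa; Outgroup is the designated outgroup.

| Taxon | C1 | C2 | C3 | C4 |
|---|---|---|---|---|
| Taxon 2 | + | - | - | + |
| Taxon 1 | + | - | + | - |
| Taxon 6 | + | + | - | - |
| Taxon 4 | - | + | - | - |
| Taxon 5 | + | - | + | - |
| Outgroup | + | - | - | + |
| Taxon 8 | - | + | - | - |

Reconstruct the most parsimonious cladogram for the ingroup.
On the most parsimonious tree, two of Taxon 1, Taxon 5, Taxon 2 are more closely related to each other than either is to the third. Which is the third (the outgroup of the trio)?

Taxon 2

Character polarity is set by the outgroup: the derived state is whichever differs from the outgroup's state, so for C1, C4 the derived state is '-', and for the remaining characters it is '+'.
C1: derived state '-' in Taxon 4 and Taxon 8 only — synapomorphy for {Taxon 4, Taxon 8}.
C2 (derived state '+') is shared by Taxon 4, Taxon 6, and Taxon 8 — a synapomorphy uniting that clade.
Only Taxon 1 and Taxon 5 show the derived state '+' for C3, supporting them as a clade.
C4 (derived state '-') is shared by Taxon 1, Taxon 4, Taxon 5, Taxon 6, and Taxon 8 — a synapomorphy uniting that clade.
Most parsimonious ingroup topology: (((Taxon 5,Taxon 1),((Taxon 8,Taxon 4),Taxon 6)),Taxon 2).
Taxon 5 and Taxon 1 share a more recent common ancestor with each other than either does with Taxon 2, so Taxon 2 is the least closely related of the three.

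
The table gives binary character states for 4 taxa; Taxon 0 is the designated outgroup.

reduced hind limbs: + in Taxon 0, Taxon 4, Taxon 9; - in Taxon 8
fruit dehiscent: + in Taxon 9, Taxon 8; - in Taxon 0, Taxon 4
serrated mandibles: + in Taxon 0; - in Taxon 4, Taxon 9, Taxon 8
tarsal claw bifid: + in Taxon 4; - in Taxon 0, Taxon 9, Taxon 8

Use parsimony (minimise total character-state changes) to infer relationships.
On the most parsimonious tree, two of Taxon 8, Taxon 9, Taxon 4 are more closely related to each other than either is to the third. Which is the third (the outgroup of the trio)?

Character polarity is set by the outgroup: the derived state is whichever differs from the outgroup's state, so for reduced hind limbs, serrated mandibles the derived state is '-', and for the remaining characters it is '+'.
reduced hind limbs: derived state '-' in Taxon 8 only — an autapomorphy, so it tells us nothing about relationships among taxa.
Only Taxon 8 and Taxon 9 show the derived state '+' for fruit dehiscent, supporting them as a clade.
serrated mandibles (derived state '-') is shared by all ingroup taxa — unites the whole ingroup.
tarsal claw bifid (derived state '+') is unique to Taxon 4 (autapomorphy; uninformative for grouping).
Most parsimonious ingroup topology: (Taxon 4,(Taxon 9,Taxon 8)).
Taxon 8 and Taxon 9 share a more recent common ancestor with each other than either does with Taxon 4, so Taxon 4 is the least closely related of the three.

Taxon 4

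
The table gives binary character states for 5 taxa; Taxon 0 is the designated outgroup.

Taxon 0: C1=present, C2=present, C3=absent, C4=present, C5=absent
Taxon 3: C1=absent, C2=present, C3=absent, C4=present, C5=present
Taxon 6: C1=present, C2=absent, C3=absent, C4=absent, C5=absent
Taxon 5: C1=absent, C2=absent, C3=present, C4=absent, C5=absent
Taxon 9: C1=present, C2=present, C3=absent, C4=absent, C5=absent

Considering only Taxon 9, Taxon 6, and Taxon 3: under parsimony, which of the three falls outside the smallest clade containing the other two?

Taxon 3

Character polarity is set by the outgroup: the derived state is whichever differs from the outgroup's state, so for C1, C2, C4 the derived state is 'absent', and for the remaining characters it is 'present'.
C1 groups Taxon 3 and Taxon 5, which is incompatible with the clades supported by the remaining characters; treating it as convergent (homoplasy) costs fewer steps than any alternative tree.
C2 (derived state 'absent') is shared by Taxon 5 and Taxon 6 — a synapomorphy uniting that clade.
C3: derived state 'present' in Taxon 5 only — an autapomorphy, so it tells us nothing about relationships among taxa.
C4: derived state 'absent' in Taxon 5, Taxon 6, and Taxon 9 only — synapomorphy for {Taxon 5, Taxon 6, Taxon 9}.
C5: derived state 'present' in Taxon 3 only — an autapomorphy, so it tells us nothing about relationships among taxa.
Most parsimonious ingroup topology: (Taxon 3,((Taxon 6,Taxon 5),Taxon 9)).
Taxon 9 and Taxon 6 share a more recent common ancestor with each other than either does with Taxon 3, so Taxon 3 is the least closely related of the three.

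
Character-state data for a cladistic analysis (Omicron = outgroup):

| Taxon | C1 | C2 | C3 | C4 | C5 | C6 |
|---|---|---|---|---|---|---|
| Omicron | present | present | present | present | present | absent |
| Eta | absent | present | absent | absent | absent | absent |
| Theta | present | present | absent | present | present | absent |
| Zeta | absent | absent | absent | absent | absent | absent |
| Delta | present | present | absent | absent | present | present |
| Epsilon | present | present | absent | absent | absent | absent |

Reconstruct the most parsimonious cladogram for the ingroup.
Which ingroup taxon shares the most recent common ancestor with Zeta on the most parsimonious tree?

Character polarity is set by the outgroup: the derived state is whichever differs from the outgroup's state, so for C1, C2, C3, C4, C5 the derived state is 'absent', and for the remaining characters it is 'present'.
C1 (derived state 'absent') is shared by Eta and Zeta — a synapomorphy uniting that clade.
C2: derived state 'absent' in Zeta only — an autapomorphy, so it tells us nothing about relationships among taxa.
All ingroup taxa share the derived state 'absent' for C3; it defines the ingroup but does not resolve relationships within it.
C4: derived state 'absent' in Delta, Epsilon, Eta, and Zeta only — synapomorphy for {Delta, Epsilon, Eta, Zeta}.
C5: derived state 'absent' in Epsilon, Eta, and Zeta only — synapomorphy for {Epsilon, Eta, Zeta}.
C6 (derived state 'present') is unique to Delta (autapomorphy; uninformative for grouping).
Most parsimonious ingroup topology: ((((Eta,Zeta),Epsilon),Delta),Theta).
Zeta and Eta form a cherry on this tree, so they are sister taxa.

Eta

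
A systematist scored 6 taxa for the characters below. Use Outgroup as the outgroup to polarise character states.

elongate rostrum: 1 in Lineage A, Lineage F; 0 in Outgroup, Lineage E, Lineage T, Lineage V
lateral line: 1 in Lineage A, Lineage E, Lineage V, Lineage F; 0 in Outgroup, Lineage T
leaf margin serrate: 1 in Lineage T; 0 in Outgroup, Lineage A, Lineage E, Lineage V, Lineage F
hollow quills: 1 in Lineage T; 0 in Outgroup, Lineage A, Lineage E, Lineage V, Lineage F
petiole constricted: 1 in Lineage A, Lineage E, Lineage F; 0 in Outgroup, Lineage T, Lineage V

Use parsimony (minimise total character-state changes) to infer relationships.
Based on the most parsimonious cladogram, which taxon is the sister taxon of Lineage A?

Lineage F

The outgroup has state '0' for every character, so '1' is the derived state throughout.
elongate rostrum (derived state '1') is shared by Lineage A and Lineage F — a synapomorphy uniting that clade.
Only Lineage A, Lineage E, Lineage F, and Lineage V show the derived state '1' for lateral line, supporting them as a clade.
leaf margin serrate (derived state '1') is unique to Lineage T (autapomorphy; uninformative for grouping).
hollow quills: derived state '1' in Lineage T only — an autapomorphy, so it tells us nothing about relationships among taxa.
Only Lineage A, Lineage E, and Lineage F show the derived state '1' for petiole constricted, supporting them as a clade.
Most parsimonious ingroup topology: ((((Lineage A,Lineage F),Lineage E),Lineage V),Lineage T).
Lineage A and Lineage F form a cherry on this tree, so they are sister taxa.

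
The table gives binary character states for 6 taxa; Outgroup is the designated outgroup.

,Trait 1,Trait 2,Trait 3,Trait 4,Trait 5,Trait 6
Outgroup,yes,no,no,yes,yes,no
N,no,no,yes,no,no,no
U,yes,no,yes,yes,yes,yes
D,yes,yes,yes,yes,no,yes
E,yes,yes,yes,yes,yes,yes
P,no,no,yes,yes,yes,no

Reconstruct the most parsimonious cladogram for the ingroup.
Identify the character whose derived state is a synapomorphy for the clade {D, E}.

Character polarity is set by the outgroup: the derived state is whichever differs from the outgroup's state, so for Trait 1, Trait 4, Trait 5 the derived state is 'no', and for the remaining characters it is 'yes'.
Trait 1: derived state 'no' in N and P only — synapomorphy for {N, P}.
Trait 2 (derived state 'yes') is shared by D and E — a synapomorphy uniting that clade.
All ingroup taxa share the derived state 'yes' for Trait 3; it defines the ingroup but does not resolve relationships within it.
Trait 4: derived state 'no' in N only — an autapomorphy, so it tells us nothing about relationships among taxa.
Trait 5 groups D and N, which is incompatible with the clades supported by the remaining characters; treating it as convergent (homoplasy) costs fewer steps than any alternative tree.
Only D, E, and U show the derived state 'yes' for Trait 6, supporting them as a clade.
Most parsimonious ingroup topology: ((N,P),(U,(D,E))).
The clade {D, E} is supported by Trait 2: its derived state 'yes' occurs in exactly those taxa and in no other taxon (including the outgroup).

Trait 2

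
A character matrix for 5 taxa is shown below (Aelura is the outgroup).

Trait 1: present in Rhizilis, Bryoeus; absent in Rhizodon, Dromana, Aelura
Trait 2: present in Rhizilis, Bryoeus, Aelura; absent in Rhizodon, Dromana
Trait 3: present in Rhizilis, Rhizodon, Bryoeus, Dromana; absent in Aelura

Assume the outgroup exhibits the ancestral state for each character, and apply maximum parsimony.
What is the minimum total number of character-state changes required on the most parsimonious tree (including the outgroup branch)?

3

Character polarity is set by the outgroup: the derived state is whichever differs from the outgroup's state, so for Trait 2 the derived state is 'absent', and for the remaining characters it is 'present'.
Only Bryoeus and Rhizilis show the derived state 'present' for Trait 1, supporting them as a clade.
Trait 2 (derived state 'absent') is shared by Dromana and Rhizodon — a synapomorphy uniting that clade.
All ingroup taxa share the derived state 'present' for Trait 3; it defines the ingroup but does not resolve relationships within it.
Most parsimonious ingroup topology: ((Bryoeus,Rhizilis),(Rhizodon,Dromana)).
Changes per character on this tree: Trait 1: 1; Trait 2: 1; Trait 3: 1.
Total = 3.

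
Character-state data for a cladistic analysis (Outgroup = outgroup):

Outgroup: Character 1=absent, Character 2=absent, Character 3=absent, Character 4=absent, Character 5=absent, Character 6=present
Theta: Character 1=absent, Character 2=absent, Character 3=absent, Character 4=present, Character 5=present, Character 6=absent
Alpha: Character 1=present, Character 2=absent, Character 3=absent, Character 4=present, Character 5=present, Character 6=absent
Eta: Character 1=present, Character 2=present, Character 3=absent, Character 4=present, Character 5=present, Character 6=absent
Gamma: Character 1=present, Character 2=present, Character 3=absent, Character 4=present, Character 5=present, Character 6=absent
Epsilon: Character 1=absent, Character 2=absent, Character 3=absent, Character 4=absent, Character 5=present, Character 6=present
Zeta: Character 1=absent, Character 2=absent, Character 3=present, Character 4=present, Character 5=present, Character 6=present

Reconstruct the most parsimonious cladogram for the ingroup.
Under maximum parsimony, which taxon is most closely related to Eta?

Gamma

Character polarity is set by the outgroup: the derived state is whichever differs from the outgroup's state, so for Character 6 the derived state is 'absent', and for the remaining characters it is 'present'.
Only Alpha, Eta, and Gamma show the derived state 'present' for Character 1, supporting them as a clade.
Character 2 (derived state 'present') is shared by Eta and Gamma — a synapomorphy uniting that clade.
Character 3: derived state 'present' in Zeta only — an autapomorphy, so it tells us nothing about relationships among taxa.
Character 4 (derived state 'present') is shared by Alpha, Eta, Gamma, Theta, and Zeta — a synapomorphy uniting that clade.
Character 5 (derived state 'present') is shared by all ingroup taxa — unites the whole ingroup.
Only Alpha, Eta, Gamma, and Theta show the derived state 'absent' for Character 6, supporting them as a clade.
Most parsimonious ingroup topology: (((Theta,(Alpha,(Eta,Gamma))),Zeta),Epsilon).
Eta and Gamma form a cherry on this tree, so they are sister taxa.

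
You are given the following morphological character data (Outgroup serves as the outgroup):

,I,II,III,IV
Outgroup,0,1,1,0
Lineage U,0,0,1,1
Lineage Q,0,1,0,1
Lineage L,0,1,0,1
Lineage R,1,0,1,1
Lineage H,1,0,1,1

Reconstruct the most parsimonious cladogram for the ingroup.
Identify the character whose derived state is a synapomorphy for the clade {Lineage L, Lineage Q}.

Character polarity is set by the outgroup: the derived state is whichever differs from the outgroup's state, so for II, III the derived state is '0', and for the remaining characters it is '1'.
Only Lineage H and Lineage R show the derived state '1' for I, supporting them as a clade.
II (derived state '0') is shared by Lineage H, Lineage R, and Lineage U — a synapomorphy uniting that clade.
Only Lineage L and Lineage Q show the derived state '0' for III, supporting them as a clade.
All ingroup taxa share the derived state '1' for IV; it defines the ingroup but does not resolve relationships within it.
Most parsimonious ingroup topology: ((Lineage U,(Lineage R,Lineage H)),(Lineage Q,Lineage L)).
The clade {Lineage L, Lineage Q} is supported by III: its derived state '0' occurs in exactly those taxa and in no other taxon (including the outgroup).

III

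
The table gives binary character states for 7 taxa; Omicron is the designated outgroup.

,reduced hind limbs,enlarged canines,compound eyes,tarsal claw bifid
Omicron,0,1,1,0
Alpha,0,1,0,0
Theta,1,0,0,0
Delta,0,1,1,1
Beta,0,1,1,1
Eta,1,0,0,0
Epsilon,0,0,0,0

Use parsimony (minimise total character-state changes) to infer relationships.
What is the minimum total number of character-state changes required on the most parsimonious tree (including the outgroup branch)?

Character polarity is set by the outgroup: the derived state is whichever differs from the outgroup's state, so for enlarged canines, compound eyes the derived state is '0', and for the remaining characters it is '1'.
Only Eta and Theta show the derived state '1' for reduced hind limbs, supporting them as a clade.
Only Epsilon, Eta, and Theta show the derived state '0' for enlarged canines, supporting them as a clade.
compound eyes: derived state '0' in Alpha, Epsilon, Eta, and Theta only — synapomorphy for {Alpha, Epsilon, Eta, Theta}.
tarsal claw bifid: derived state '1' in Beta and Delta only — synapomorphy for {Beta, Delta}.
Most parsimonious ingroup topology: ((Alpha,((Theta,Eta),Epsilon)),(Delta,Beta)).
Changes per character on this tree: reduced hind limbs: 1; enlarged canines: 1; compound eyes: 1; tarsal claw bifid: 1.
Total = 4.

4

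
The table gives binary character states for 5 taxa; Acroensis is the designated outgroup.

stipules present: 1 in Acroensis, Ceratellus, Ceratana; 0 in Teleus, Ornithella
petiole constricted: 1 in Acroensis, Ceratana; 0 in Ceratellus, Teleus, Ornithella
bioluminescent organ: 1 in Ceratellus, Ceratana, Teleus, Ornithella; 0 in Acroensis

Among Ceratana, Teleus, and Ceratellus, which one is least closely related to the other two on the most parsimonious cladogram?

Ceratana

Character polarity is set by the outgroup: the derived state is whichever differs from the outgroup's state, so for stipules present, petiole constricted the derived state is '0', and for the remaining characters it is '1'.
Only Ornithella and Teleus show the derived state '0' for stipules present, supporting them as a clade.
petiole constricted (derived state '0') is shared by Ceratellus, Ornithella, and Teleus — a synapomorphy uniting that clade.
All ingroup taxa share the derived state '1' for bioluminescent organ; it defines the ingroup but does not resolve relationships within it.
Most parsimonious ingroup topology: ((Ceratellus,(Teleus,Ornithella)),Ceratana).
Ceratellus and Teleus share a more recent common ancestor with each other than either does with Ceratana, so Ceratana is the least closely related of the three.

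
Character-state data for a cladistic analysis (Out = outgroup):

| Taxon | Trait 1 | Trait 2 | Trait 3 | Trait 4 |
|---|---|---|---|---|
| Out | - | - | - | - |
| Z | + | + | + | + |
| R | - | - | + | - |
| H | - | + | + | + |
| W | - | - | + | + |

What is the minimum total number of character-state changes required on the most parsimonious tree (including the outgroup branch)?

4

The outgroup has state '-' for every character, so '+' is the derived state throughout.
Trait 1 (derived state '+') is unique to Z (autapomorphy; uninformative for grouping).
Trait 2 (derived state '+') is shared by H and Z — a synapomorphy uniting that clade.
All ingroup taxa share the derived state '+' for Trait 3; it defines the ingroup but does not resolve relationships within it.
Trait 4 (derived state '+') is shared by H, W, and Z — a synapomorphy uniting that clade.
Most parsimonious ingroup topology: (((Z,H),W),R).
Changes per character on this tree: Trait 1: 1; Trait 2: 1; Trait 3: 1; Trait 4: 1.
Total = 4.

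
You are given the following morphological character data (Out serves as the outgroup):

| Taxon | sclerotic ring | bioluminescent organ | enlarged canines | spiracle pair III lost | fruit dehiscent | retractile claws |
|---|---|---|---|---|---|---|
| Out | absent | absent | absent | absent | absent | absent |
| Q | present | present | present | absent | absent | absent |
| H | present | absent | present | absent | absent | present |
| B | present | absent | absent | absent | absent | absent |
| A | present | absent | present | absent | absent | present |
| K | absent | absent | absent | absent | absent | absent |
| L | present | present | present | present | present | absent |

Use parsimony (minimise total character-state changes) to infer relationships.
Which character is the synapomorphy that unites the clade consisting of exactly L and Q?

bioluminescent organ

The outgroup has state 'absent' for every character, so 'present' is the derived state throughout.
sclerotic ring (derived state 'present') is shared by A, B, H, L, and Q — a synapomorphy uniting that clade.
bioluminescent organ: derived state 'present' in L and Q only — synapomorphy for {L, Q}.
enlarged canines: derived state 'present' in A, H, L, and Q only — synapomorphy for {A, H, L, Q}.
spiracle pair III lost (derived state 'present') is unique to L (autapomorphy; uninformative for grouping).
fruit dehiscent: derived state 'present' in L only — an autapomorphy, so it tells us nothing about relationships among taxa.
Only A and H show the derived state 'present' for retractile claws, supporting them as a clade.
Most parsimonious ingroup topology: ((((L,Q),(H,A)),B),K).
The clade {L, Q} is supported by bioluminescent organ: its derived state 'present' occurs in exactly those taxa and in no other taxon (including the outgroup).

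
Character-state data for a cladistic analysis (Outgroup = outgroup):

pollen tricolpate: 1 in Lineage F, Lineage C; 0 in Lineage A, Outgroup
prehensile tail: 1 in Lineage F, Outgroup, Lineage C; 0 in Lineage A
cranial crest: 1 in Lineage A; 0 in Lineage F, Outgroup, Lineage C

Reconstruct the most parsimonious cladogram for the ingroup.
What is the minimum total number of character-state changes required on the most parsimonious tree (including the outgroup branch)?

Character polarity is set by the outgroup: the derived state is whichever differs from the outgroup's state, so for prehensile tail the derived state is '0', and for the remaining characters it is '1'.
pollen tricolpate: derived state '1' in Lineage C and Lineage F only — synapomorphy for {Lineage C, Lineage F}.
prehensile tail (derived state '0') is unique to Lineage A (autapomorphy; uninformative for grouping).
cranial crest: derived state '1' in Lineage A only — an autapomorphy, so it tells us nothing about relationships among taxa.
Most parsimonious ingroup topology: ((Lineage C,Lineage F),Lineage A).
Changes per character on this tree: pollen tricolpate: 1; prehensile tail: 1; cranial crest: 1.
Total = 3.

3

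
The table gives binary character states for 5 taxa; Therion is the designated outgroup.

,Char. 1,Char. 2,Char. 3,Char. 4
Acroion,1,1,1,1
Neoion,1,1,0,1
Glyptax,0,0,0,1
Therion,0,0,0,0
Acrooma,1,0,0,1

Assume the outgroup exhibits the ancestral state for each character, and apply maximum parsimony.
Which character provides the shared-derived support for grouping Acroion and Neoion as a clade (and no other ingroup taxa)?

The outgroup has state '0' for every character, so '1' is the derived state throughout.
Char. 1 (derived state '1') is shared by Acroion, Acrooma, and Neoion — a synapomorphy uniting that clade.
Char. 2: derived state '1' in Acroion and Neoion only — synapomorphy for {Acroion, Neoion}.
Char. 3 (derived state '1') is unique to Acroion (autapomorphy; uninformative for grouping).
All ingroup taxa share the derived state '1' for Char. 4; it defines the ingroup but does not resolve relationships within it.
Most parsimonious ingroup topology: (Glyptax,((Neoion,Acroion),Acrooma)).
The clade {Acroion, Neoion} is supported by Char. 2: its derived state '1' occurs in exactly those taxa and in no other taxon (including the outgroup).

Char. 2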